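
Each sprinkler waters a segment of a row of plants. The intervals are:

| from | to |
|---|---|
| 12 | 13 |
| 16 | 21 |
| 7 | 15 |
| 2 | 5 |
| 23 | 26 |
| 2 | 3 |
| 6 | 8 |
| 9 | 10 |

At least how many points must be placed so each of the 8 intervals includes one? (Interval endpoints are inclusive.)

6

Sort by right endpoint; whenever an interval is uncovered, place a point at its right end.
By right end: [2,3]  [2,5]  [6,8]  [9,10]  [12,13]  [7,15]  [16,21]  [23,26]
[2,3] uncovered → point at 3; [6,8] uncovered → point at 8; [9,10] uncovered → point at 10; [12,13] uncovered → point at 13; [16,21] uncovered → point at 21; [23,26] uncovered → point at 26.
Points: 3, 8, 10, 13, 21, 26 (6 total).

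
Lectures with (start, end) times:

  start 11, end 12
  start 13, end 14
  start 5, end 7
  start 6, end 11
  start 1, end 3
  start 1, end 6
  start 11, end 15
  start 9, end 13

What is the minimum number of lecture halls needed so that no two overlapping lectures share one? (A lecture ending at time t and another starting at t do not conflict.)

The answer is the maximum number of intervals overlapping at any instant.
starts: [1, 1, 5, 6, 9, 11, 11, 13]
ends:   [3, 6, 7, 11, 12, 13, 14, 15]
s1→1 s1→2 e3→1 s5→2 e6→1 s6→2 e7→1 s9→2 e11→1 s11→2 s11→3  — peak 3.

3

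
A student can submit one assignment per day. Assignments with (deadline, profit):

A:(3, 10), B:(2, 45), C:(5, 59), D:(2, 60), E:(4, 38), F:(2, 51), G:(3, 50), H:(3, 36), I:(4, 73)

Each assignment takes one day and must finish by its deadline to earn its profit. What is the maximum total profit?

293

Sort by profit descending; place each in the latest free slot ≤ its deadline.
By profit: I(d4,73), D(d2,60), C(d5,59), F(d2,51), G(d3,50), B(d2,45), E(d4,38), H(d3,36), A(d3,10)
I→slot 4; D→slot 2; C→slot 5; F→slot 1; G→slot 3; B skipped; E skipped; H skipped; A skipped.
Profit = 51 + 60 + 50 + 73 + 59 = 293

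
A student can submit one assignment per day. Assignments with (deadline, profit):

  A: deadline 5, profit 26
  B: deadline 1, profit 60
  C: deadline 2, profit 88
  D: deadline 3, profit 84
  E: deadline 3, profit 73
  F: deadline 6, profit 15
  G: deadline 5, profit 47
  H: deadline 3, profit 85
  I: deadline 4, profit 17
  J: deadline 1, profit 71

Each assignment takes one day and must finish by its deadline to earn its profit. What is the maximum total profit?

Profit order: C=88 H=85 D=84 E=73 J=71 B=60 G=47 A=26 I=17 F=15
Assign: C→slot 2, H→slot 3, D→slot 1, E skipped, J skipped, B skipped, G→slot 5, A→slot 4, I skipped, F→slot 6.
Slots: [1:D] [2:C] [3:H] [4:A] [5:G] [6:F]
Profit = 84 + 88 + 85 + 26 + 47 + 15 = 345

345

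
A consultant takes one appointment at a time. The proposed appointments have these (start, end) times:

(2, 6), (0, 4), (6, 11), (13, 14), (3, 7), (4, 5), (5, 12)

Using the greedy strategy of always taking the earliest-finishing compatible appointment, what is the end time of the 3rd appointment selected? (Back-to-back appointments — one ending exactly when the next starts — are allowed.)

11

Greedy by earliest finish: after sorting by end time, pick each interval compatible with the last pick.
By end time: (0,4), (4,5), (2,6), (3,7), (6,11), (5,12), (13,14).
Pick (0,4); next start ≥ 4 → (4,5); next start ≥ 5 → (6,11); next start ≥ 11 → (13,14).
Selected: (0,4) (4,5) (6,11) (13,14)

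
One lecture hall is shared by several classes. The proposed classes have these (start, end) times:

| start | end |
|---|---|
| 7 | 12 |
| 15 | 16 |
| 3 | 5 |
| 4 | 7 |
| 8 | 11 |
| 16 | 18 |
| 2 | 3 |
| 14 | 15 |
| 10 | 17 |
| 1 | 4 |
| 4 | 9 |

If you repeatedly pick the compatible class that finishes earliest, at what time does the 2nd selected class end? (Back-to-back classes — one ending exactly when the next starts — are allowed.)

5

Order by finish time; keep every interval that doesn't clash with the previous kept one.
Sorted by end: (2,3)  (1,4)  (3,5)  (4,7)  (4,9)  (8,11)  (7,12)  (14,15)  (15,16)  (10,17)  (16,18)
take (2,3); take (3,5); skip (4,7); take (8,11); take (14,15); take (15,16); take (16,18).
Selected: (2,3) (3,5) (8,11) (14,15) (15,16) (16,18)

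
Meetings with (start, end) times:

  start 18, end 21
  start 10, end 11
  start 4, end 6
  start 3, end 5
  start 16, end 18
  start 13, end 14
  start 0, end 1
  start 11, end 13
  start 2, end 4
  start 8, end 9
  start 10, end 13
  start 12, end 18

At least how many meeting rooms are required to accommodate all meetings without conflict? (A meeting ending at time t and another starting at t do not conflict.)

The answer is the maximum number of intervals overlapping at any instant.
Events (time:±→running): 0:+→1 1:-→0 2:+→1 3:+→2 4:-→1 4:+→2 5:-→1 6:-→0 8:+→1 9:-→0 10:+→1 10:+→2 11:-→1 11:+→2 12:+→3 … peak 3.

3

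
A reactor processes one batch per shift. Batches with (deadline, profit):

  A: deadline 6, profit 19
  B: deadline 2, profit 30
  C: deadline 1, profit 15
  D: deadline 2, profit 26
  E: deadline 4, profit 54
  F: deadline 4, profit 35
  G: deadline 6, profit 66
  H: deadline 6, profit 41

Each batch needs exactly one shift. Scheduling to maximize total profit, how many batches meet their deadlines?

Sort by profit descending; place each in the latest free slot ≤ its deadline.
Profit order: G=66 E=54 H=41 F=35 B=30 D=26 A=19 C=15
Assign: G→slot 6, E→slot 4, H→slot 5, F→slot 3, B→slot 2, D→slot 1, A skipped, C skipped.
Slots: [1:D] [2:B] [3:F] [4:E] [5:H] [6:G]
6 of 8 scheduled.

6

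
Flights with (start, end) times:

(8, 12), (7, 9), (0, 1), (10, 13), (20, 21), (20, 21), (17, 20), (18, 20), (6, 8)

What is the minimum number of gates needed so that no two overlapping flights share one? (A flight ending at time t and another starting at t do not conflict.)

2

The answer is the maximum number of intervals overlapping at any instant.
Events (time:±→running): 0:+→1 1:-→0 6:+→1 7:+→2 … peak 2.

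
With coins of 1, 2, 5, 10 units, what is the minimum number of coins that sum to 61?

7

61 = 6×10 + 1×1
Total coins = 6 + 1 = 7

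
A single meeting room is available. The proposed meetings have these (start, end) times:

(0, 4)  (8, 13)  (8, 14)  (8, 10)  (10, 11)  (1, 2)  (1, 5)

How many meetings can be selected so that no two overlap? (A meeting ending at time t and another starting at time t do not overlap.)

Sort by end time and greedily take each interval whose start is ≥ the last chosen end.
By end time: (1,2), (0,4), (1,5), (8,10), (10,11), (8,13), (8,14).
Pick (1,2); next start ≥ 2 → (8,10); next start ≥ 10 → (10,11).
Selected 3 meetings.

3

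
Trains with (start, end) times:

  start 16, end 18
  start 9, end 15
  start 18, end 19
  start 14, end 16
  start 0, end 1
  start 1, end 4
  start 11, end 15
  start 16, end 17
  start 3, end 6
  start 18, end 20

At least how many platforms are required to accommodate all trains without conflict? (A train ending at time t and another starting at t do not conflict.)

starts: [0, 1, 3, 9, 11, 14, 16, 16, 18, 18]
ends:   [1, 4, 6, 15, 15, 16, 17, 18, 19, 20]
s0→1 e1→0 s1→1 s3→2 e4→1 e6→0 s9→1 s11→2 s14→3  — peak 3.

3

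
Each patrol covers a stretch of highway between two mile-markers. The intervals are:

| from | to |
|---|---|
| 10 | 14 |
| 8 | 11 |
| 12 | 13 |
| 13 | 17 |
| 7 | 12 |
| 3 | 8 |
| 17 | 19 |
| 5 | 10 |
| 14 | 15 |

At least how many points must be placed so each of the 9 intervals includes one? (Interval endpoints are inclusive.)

Sort by right endpoint; whenever an interval is uncovered, place a point at its right end.
Sorted: [3,8] [5,10] [8,11] [7,12] [12,13] [10,14] [14,15] [13,17] [17,19]
{[3,8],[5,10],[8,11],[7,12]} hit by 8; {[12,13],[10,14]} hit by 13; {[14,15],[13,17]} hit by 15; {[17,19]} hit by 19.
Points: 8, 13, 15, 19 (4 total).

4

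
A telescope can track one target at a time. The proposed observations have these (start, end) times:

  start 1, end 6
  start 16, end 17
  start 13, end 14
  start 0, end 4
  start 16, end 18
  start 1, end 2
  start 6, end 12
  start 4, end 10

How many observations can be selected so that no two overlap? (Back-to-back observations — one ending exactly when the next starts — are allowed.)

4

Sort by end time and greedily take each interval whose start is ≥ the last chosen end.
By end time: (1,2), (0,4), (1,6), (4,10), (6,12), (13,14), (16,17), (16,18).
Pick (1,2); next start ≥ 2 → (4,10); next start ≥ 10 → (13,14); next start ≥ 14 → (16,17).
Selected 4 observations.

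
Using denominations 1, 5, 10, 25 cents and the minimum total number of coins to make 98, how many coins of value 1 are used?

Greedy: take as many of the largest coin as possible, then repeat with the remainder.
98 − 3×25→23 − 2×10→3 − 3×1→0
Count of 1: 3

3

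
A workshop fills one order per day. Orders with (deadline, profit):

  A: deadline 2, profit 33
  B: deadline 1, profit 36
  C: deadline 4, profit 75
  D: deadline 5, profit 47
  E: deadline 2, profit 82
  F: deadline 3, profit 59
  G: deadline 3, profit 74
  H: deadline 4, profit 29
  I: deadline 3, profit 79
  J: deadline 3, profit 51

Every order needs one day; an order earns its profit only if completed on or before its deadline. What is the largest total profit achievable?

357

Sort by profit descending; place each in the latest free slot ≤ its deadline.
Profit order: E=82 I=79 C=75 G=74 F=59 J=51 D=47 B=36 A=33 H=29
Assign: E→slot 2, I→slot 3, C→slot 4, G→slot 1, F skipped, J skipped, D→slot 5, B skipped, A skipped, H skipped.
Slots: [1:G] [2:E] [3:I] [4:C] [5:D]
Profit = 74 + 82 + 79 + 75 + 47 = 357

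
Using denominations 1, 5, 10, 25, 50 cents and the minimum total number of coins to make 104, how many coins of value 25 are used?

0

104 − 2×50→4 − 4×1→0
Count of 25: 0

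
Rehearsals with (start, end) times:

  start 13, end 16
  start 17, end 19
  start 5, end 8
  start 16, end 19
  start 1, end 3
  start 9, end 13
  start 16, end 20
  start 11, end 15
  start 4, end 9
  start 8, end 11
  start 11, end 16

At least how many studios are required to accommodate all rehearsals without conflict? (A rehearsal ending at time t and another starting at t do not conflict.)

3

Events (time:±→running): 1:+→1 3:-→0 4:+→1 5:+→2 8:-→1 8:+→2 9:-→1 9:+→2 11:-→1 11:+→2 11:+→3 … peak 3.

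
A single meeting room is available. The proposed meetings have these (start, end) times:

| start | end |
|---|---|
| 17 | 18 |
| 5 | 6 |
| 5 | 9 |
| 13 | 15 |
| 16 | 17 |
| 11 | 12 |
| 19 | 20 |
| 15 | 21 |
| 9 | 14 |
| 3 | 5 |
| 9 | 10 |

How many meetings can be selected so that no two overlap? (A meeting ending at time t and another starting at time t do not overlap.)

Greedy by earliest finish: after sorting by end time, pick each interval compatible with the last pick.
By end time: (3,5), (5,6), (5,9), (9,10), (11,12), (9,14), (13,15), (16,17), (17,18), (19,20), (15,21).
Pick (3,5); next start ≥ 5 → (5,6); next start ≥ 6 → (9,10); next start ≥ 10 → (11,12); next start ≥ 12 → (13,15); next start ≥ 15 → (16,17); next start ≥ 17 → (17,18); next start ≥ 18 → (19,20).
Selected 8 meetings.

8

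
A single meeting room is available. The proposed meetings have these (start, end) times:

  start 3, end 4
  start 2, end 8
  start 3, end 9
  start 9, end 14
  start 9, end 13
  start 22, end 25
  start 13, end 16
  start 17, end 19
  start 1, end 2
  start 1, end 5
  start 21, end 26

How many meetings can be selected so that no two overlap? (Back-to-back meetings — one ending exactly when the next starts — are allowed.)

6

Sort by end time and greedily take each interval whose start is ≥ the last chosen end.
Sorted by end: (1,2)  (3,4)  (1,5)  (2,8)  (3,9)  (9,13)  (9,14)  (13,16)  (17,19)  (22,25)  (21,26)
take (1,2); take (3,4); skip (2,8); take (9,13); take (13,16); take (17,19); take (22,25).
Selected 6 meetings.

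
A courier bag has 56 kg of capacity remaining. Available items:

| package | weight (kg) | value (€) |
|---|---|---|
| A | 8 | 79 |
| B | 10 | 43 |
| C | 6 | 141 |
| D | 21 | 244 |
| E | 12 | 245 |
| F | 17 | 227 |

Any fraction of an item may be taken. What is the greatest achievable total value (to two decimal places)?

857.00

Ratios (sorted): C 23.50, E 20.42, F 13.35, D 11.62, A 9.88, B 4.30
take C (6 @ 141); take E (12 @ 245); take F (17 @ 227); take D (21 @ 244). Capacity used 56/56.
Total value = 857.00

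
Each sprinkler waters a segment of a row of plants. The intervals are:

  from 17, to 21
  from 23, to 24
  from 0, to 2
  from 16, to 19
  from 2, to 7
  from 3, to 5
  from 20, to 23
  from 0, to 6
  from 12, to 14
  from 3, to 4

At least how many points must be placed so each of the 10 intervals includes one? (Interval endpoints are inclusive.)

By right end: [0,2]  [3,4]  [3,5]  [0,6]  [2,7]  [12,14]  [16,19]  [17,21]  [20,23]  [23,24]
[0,2] uncovered → point at 2; [3,4] uncovered → point at 4; [12,14] uncovered → point at 14; [16,19] uncovered → point at 19; [20,23] uncovered → point at 23.
Points: 2, 4, 14, 19, 23 (5 total).

5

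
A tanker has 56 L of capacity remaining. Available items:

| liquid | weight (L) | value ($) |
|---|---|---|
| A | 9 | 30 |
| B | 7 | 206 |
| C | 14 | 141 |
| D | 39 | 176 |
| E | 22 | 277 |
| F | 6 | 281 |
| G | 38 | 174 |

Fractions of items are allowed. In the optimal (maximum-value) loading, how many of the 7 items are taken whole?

4

Sort by value per unit weight and fill in that order.
Ratios (sorted): F 46.83, B 29.43, E 12.59, C 10.07, G 4.58, D 4.51, A 3.33
take F (6 @ 281); take B (7 @ 206); take E (22 @ 277); take C (14 @ 141); take 7/38 of G → 32.05. Capacity used 56/56.
4 item(s) taken whole; one partial (take 7/38 of G).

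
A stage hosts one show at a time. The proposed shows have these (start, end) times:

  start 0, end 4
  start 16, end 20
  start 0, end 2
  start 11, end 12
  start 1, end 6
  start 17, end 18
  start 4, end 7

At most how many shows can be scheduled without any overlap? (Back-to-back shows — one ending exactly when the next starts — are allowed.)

Sorted by end: (0,2)  (0,4)  (1,6)  (4,7)  (11,12)  (17,18)  (16,20)
take (0,2); skip (1,6); take (4,7); take (11,12); take (17,18); skip (16,20).
Selected 4 shows.

4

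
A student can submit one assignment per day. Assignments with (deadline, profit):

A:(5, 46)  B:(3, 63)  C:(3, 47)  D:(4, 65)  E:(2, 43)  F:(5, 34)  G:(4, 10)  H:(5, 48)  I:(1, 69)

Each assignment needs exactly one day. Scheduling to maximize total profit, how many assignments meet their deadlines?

Profit order: I=69 D=65 B=63 H=48 C=47 A=46 E=43 F=34 G=10
Assign: I→slot 1, D→slot 4, B→slot 3, H→slot 5, C→slot 2, A skipped, E skipped, F skipped, G skipped.
Slots: [1:I] [2:C] [3:B] [4:D] [5:H]
5 of 9 scheduled.

5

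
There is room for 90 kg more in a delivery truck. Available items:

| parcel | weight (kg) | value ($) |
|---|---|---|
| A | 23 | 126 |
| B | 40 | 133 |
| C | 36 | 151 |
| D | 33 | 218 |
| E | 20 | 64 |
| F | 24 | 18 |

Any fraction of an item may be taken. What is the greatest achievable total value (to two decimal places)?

Sort by value per unit weight and fill in that order.
Ratios (sorted): D 6.61, A 5.48, C 4.19, B 3.33, E 3.20, F 0.75
take D (33 @ 218); take A (23 @ 126); take 34/36 of C → 142.61. Capacity used 90/90.
Total value = 486.61

486.61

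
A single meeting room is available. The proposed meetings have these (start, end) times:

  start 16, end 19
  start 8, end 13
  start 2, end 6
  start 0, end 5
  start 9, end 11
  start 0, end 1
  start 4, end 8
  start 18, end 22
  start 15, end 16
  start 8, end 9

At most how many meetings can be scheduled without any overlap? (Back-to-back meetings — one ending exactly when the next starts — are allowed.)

Sorted by end: (0,1)  (0,5)  (2,6)  (4,8)  (8,9)  (9,11)  (8,13)  (15,16)  (16,19)  (18,22)
take (0,1); skip (0,5); take (2,6); skip (4,8); take (8,9); take (9,11); take (15,16); take (16,19).
Selected 6 meetings.

6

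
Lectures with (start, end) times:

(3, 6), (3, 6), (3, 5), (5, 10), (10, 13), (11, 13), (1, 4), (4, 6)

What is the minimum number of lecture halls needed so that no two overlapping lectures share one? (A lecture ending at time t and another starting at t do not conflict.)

The answer is the maximum number of intervals overlapping at any instant.
starts: [1, 3, 3, 3, 4, 5, 10, 11]
ends:   [4, 5, 6, 6, 6, 10, 13, 13]
s1→1 s3→2 s3→3 s3→4  — peak 4.

4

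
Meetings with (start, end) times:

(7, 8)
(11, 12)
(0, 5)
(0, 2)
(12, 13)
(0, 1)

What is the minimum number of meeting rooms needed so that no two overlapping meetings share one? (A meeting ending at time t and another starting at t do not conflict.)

3

The answer is the maximum number of intervals overlapping at any instant.
starts: [0, 0, 0, 7, 11, 12]
ends:   [1, 2, 5, 8, 12, 13]
s0→1 s0→2 s0→3  — peak 3.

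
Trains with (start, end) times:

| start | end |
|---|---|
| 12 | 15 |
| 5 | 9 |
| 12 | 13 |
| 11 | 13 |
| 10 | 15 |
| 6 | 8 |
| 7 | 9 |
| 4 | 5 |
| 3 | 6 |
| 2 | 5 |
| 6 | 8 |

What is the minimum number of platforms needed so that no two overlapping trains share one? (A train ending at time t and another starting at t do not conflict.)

4

Count concurrent intervals with a sweep; the peak is the room count.
starts: [2, 3, 4, 5, 6, 6, 7, 10, 11, 12, 12]
ends:   [5, 5, 6, 8, 8, 9, 9, 13, 13, 15, 15]
s2→1 s3→2 s4→3 e5→2 e5→1 s5→2 e6→1 s6→2 s6→3 s7→4  — peak 4.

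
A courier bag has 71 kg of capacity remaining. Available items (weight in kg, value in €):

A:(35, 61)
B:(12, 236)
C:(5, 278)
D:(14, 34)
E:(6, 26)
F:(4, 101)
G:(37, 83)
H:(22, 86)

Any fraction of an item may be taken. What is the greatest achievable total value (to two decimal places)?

778.95

Order: C (278/5=55.60) > F (101/4=25.25) > B (236/12=19.67) > E (26/6=4.33) > H (86/22=3.91) > D (34/14=2.43) > G (83/37=2.24) > A (61/35=1.74)
Fill: take C (5 @ 278) → take F (4 @ 101) → take B (12 @ 236) → take E (6 @ 26) → take H (22 @ 86) → take D (14 @ 34) → take 8/37 of G → 17.95; 71/71 used.
Total value = 778.95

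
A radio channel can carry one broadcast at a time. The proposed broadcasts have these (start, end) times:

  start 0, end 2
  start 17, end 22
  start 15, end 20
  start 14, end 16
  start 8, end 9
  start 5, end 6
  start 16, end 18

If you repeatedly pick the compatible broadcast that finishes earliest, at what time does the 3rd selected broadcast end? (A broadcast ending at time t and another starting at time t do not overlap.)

9

By end time: (0,2), (5,6), (8,9), (14,16), (16,18), (15,20), (17,22).
Pick (0,2); next start ≥ 2 → (5,6); next start ≥ 6 → (8,9); next start ≥ 9 → (14,16); next start ≥ 16 → (16,18).
Selected: (0,2) (5,6) (8,9) (14,16) (16,18)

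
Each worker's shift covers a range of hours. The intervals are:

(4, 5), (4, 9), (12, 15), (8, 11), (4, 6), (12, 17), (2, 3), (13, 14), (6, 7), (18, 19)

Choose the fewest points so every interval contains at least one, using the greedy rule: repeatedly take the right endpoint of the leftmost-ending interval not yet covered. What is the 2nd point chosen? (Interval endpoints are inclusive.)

5

Process intervals by earliest right end; each time one isn't hit yet, stab at its right endpoint.
By right end: [2,3]  [4,5]  [4,6]  [6,7]  [4,9]  [8,11]  [13,14]  [12,15]  [12,17]  [18,19]
[2,3] uncovered → point at 3; [4,5] uncovered → point at 5; [6,7] uncovered → point at 7; [8,11] uncovered → point at 11; [13,14] uncovered → point at 14; [18,19] uncovered → point at 19.
Points: 3, 5, 7, 11, 14, 19 (6 total).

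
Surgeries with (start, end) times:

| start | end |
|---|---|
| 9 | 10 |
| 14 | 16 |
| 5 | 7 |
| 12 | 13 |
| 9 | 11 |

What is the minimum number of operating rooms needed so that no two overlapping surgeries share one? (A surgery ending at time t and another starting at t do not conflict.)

2

Events (time:±→running): 5:+→1 7:-→0 9:+→1 9:+→2 … peak 2.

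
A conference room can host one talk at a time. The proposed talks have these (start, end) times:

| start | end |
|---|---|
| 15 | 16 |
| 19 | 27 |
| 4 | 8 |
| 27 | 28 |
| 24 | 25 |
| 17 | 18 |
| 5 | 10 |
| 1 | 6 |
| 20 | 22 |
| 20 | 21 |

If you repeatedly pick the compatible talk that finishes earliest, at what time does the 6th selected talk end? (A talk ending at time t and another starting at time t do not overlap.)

By end time: (1,6), (4,8), (5,10), (15,16), (17,18), (20,21), (20,22), (24,25), (19,27), (27,28).
Pick (1,6); next start ≥ 6 → (15,16); next start ≥ 16 → (17,18); next start ≥ 18 → (20,21); next start ≥ 21 → (24,25); next start ≥ 25 → (27,28).
Selected: (1,6) (15,16) (17,18) (20,21) (24,25) (27,28)

28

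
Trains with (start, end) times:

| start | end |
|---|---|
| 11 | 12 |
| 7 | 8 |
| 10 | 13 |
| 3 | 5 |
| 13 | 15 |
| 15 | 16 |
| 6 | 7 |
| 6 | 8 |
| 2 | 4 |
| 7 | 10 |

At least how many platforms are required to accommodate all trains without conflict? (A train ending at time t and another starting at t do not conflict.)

3

starts: [2, 3, 6, 6, 7, 7, 10, 11, 13, 15]
ends:   [4, 5, 7, 8, 8, 10, 12, 13, 15, 16]
s2→1 s3→2 e4→1 e5→0 s6→1 s6→2 e7→1 s7→2 s7→3  — peak 3.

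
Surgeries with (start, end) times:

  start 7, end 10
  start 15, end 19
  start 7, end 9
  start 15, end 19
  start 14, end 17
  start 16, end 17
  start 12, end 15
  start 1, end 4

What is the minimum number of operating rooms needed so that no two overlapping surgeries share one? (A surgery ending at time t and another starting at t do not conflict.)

starts: [1, 7, 7, 12, 14, 15, 15, 16]
ends:   [4, 9, 10, 15, 17, 17, 19, 19]
s1→1 e4→0 s7→1 s7→2 e9→1 e10→0 s12→1 s14→2 e15→1 s15→2 s15→3 s16→4  — peak 4.

4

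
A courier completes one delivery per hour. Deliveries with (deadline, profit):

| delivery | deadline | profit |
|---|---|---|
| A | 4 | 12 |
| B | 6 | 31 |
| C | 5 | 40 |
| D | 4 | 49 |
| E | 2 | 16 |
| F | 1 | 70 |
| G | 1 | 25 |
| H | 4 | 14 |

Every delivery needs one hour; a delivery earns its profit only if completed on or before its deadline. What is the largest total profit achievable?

220

Sort by profit descending; place each in the latest free slot ≤ its deadline.
By profit: F(d1,70), D(d4,49), C(d5,40), B(d6,31), G(d1,25), E(d2,16), H(d4,14), A(d4,12)
F→slot 1; D→slot 4; C→slot 5; B→slot 6; G skipped; E→slot 2; H→slot 3; A skipped.
Profit = 70 + 16 + 14 + 49 + 40 + 31 = 220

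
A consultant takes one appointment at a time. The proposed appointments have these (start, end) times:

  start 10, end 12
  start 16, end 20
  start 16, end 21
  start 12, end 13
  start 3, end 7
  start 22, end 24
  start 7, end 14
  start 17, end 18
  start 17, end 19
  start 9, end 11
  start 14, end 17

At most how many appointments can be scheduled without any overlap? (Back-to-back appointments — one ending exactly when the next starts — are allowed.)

Sort by end time and greedily take each interval whose start is ≥ the last chosen end.
By end time: (3,7), (9,11), (10,12), (12,13), (7,14), (14,17), (17,18), (17,19), (16,20), (16,21), (22,24).
Pick (3,7); next start ≥ 7 → (9,11); next start ≥ 11 → (12,13); next start ≥ 13 → (14,17); next start ≥ 17 → (17,18); next start ≥ 18 → (22,24).
Selected 6 appointments.

6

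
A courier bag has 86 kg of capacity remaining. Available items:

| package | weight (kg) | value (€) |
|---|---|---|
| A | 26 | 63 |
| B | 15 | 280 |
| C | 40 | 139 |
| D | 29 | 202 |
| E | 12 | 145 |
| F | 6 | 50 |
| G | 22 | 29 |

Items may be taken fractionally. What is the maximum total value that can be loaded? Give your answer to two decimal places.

760.40

Greedy by value/weight ratio, highest first.
Ratios (sorted): B 18.67, E 12.08, F 8.33, D 6.97, C 3.48, A 2.42, G 1.32
take B (15 @ 280); take E (12 @ 145); take F (6 @ 50); take D (29 @ 202); take 24/40 of C → 83.40. Capacity used 86/86.
Total value = 760.40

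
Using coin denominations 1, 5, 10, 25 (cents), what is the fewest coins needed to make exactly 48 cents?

Greedy: take as many of the largest coin as possible, then repeat with the remainder.
48 = 1×25 + 2×10 + 3×1
Total coins = 1 + 2 + 3 = 6

6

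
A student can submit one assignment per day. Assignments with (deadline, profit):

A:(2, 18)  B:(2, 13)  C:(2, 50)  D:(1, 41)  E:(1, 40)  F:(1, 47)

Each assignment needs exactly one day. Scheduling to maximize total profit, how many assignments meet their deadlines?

Take jobs in profit order; each goes to the latest open slot no later than its deadline.
Profit order: C=50 F=47 D=41 E=40 A=18 B=13
Assign: C→slot 2, F→slot 1, D skipped, E skipped, A skipped, B skipped.
Slots: [1:F] [2:C]
2 of 6 scheduled.

2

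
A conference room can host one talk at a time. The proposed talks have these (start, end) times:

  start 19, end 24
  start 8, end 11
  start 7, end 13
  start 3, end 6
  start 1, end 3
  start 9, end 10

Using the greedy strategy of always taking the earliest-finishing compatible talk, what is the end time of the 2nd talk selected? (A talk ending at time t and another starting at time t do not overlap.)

6

Sort by end time and greedily take each interval whose start is ≥ the last chosen end.
By end time: (1,3), (3,6), (9,10), (8,11), (7,13), (19,24).
Pick (1,3); next start ≥ 3 → (3,6); next start ≥ 6 → (9,10); next start ≥ 10 → (19,24).
Selected: (1,3) (3,6) (9,10) (19,24)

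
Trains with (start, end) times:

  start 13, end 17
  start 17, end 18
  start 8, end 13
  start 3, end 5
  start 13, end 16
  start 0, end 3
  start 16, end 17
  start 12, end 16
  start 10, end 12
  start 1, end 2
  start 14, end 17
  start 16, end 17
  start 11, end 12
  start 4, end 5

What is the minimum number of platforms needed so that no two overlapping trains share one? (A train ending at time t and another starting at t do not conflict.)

4

Count concurrent intervals with a sweep; the peak is the room count.
Events (time:±→running): 0:+→1 1:+→2 2:-→1 3:-→0 3:+→1 4:+→2 5:-→1 5:-→0 8:+→1 10:+→2 11:+→3 12:-→2 12:-→1 12:+→2 13:-→1 13:+→2 13:+→3 14:+→4 … peak 4.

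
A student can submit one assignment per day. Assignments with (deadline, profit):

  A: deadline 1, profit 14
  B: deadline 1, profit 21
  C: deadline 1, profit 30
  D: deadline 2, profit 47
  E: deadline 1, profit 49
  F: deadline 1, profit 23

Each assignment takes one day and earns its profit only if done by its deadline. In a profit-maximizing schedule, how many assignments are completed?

2

Sort by profit descending; place each in the latest free slot ≤ its deadline.
By profit: E(d1,49), D(d2,47), C(d1,30), F(d1,23), B(d1,21), A(d1,14)
E→slot 1; D→slot 2; C skipped; F skipped; B skipped; A skipped.
2 of 6 scheduled.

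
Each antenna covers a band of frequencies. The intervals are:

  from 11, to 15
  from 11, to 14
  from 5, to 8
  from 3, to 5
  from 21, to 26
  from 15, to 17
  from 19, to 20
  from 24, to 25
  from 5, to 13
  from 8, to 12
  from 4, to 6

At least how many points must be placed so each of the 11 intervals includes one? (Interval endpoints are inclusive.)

Process intervals by earliest right end; each time one isn't hit yet, stab at its right endpoint.
By right end: [3,5]  [4,6]  [5,8]  [8,12]  [5,13]  [11,14]  [11,15]  [15,17]  [19,20]  [24,25]  [21,26]
[3,5] uncovered → point at 5; [8,12] uncovered → point at 12; [15,17] uncovered → point at 17; [19,20] uncovered → point at 20; [24,25] uncovered → point at 25.
Points: 5, 12, 17, 20, 25 (5 total).

5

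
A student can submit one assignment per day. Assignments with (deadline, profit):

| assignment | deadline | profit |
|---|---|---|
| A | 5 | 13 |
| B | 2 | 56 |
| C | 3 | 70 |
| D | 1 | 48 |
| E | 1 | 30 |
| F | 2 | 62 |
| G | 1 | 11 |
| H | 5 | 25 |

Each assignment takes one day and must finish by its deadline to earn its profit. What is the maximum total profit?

Sort by profit descending; place each in the latest free slot ≤ its deadline.
Profit order: C=70 F=62 B=56 D=48 E=30 H=25 A=13 G=11
Assign: C→slot 3, F→slot 2, B→slot 1, D skipped, E skipped, H→slot 5, A→slot 4, G skipped.
Slots: [1:B] [2:F] [3:C] [4:A] [5:H]
Profit = 56 + 62 + 70 + 13 + 25 = 226

226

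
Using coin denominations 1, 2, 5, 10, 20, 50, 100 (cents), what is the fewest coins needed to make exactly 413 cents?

413 = 4×100 + 1×10 + 1×2 + 1×1
Total coins = 4 + 1 + 1 + 1 = 7

7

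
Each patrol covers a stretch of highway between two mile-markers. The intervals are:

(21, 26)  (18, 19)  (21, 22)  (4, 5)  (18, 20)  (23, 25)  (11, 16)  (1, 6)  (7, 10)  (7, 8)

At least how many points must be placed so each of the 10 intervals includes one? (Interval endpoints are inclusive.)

Sorted: [4,5] [1,6] [7,8] [7,10] [11,16] [18,19] [18,20] [21,22] [23,25] [21,26]
{[4,5],[1,6]} hit by 5; {[7,8],[7,10]} hit by 8; {[11,16]} hit by 16; {[18,19],[18,20]} hit by 19; {[21,22]} hit by 22; {[23,25],[21,26]} hit by 25.
Points: 5, 8, 16, 19, 22, 25 (6 total).

6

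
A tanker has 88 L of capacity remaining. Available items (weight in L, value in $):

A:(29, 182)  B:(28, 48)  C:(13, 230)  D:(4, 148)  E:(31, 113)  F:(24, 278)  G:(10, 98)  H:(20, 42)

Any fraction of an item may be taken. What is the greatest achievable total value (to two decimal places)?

965.16

Greedy by value/weight ratio, highest first.
Order: D (148/4=37.00) > C (230/13=17.69) > F (278/24=11.58) > G (98/10=9.80) > A (182/29=6.28) > E (113/31=3.65) > H (42/20=2.10) > B (48/28=1.71)
Fill: take D (4 @ 148) → take C (13 @ 230) → take F (24 @ 278) → take G (10 @ 98) → take A (29 @ 182) → take 8/31 of E → 29.16; 88/88 used.
Total value = 965.16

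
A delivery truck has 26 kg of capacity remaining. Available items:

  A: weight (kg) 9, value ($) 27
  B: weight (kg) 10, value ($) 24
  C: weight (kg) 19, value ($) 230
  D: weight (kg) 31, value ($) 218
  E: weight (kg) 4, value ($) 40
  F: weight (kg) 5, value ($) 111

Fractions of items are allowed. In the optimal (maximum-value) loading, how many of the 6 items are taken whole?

2

Sort by value per unit weight and fill in that order.
Ratios (sorted): F 22.20, C 12.11, E 10.00, D 7.03, A 3.00, B 2.40
take F (5 @ 111); take C (19 @ 230); take 2/4 of E → 20.00. Capacity used 26/26.
2 item(s) taken whole; one partial (take 2/4 of E).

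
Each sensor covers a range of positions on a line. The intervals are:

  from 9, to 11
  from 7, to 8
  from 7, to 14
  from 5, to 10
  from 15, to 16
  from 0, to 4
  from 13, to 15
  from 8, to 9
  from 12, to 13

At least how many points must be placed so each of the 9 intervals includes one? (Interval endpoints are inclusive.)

By right end: [0,4]  [7,8]  [8,9]  [5,10]  [9,11]  [12,13]  [7,14]  [13,15]  [15,16]
[0,4] uncovered → point at 4; [7,8] uncovered → point at 8; [9,11] uncovered → point at 11; [12,13] uncovered → point at 13; [15,16] uncovered → point at 16.
Points: 4, 8, 11, 13, 16 (5 total).

5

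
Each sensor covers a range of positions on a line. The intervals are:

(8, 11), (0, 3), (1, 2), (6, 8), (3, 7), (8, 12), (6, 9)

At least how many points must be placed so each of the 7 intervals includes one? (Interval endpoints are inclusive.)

3

Sort by right endpoint; whenever an interval is uncovered, place a point at its right end.
Sorted: [1,2] [0,3] [3,7] [6,8] [6,9] [8,11] [8,12]
{[1,2],[0,3]} hit by 2; {[3,7],[6,8],[6,9]} hit by 7; {[8,11],[8,12]} hit by 11.
Points: 2, 7, 11 (3 total).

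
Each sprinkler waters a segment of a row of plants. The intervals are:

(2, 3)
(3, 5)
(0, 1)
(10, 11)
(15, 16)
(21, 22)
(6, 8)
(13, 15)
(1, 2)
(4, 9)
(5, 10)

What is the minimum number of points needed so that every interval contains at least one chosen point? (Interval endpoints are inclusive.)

6

Sort by right endpoint; whenever an interval is uncovered, place a point at its right end.
By right end: [0,1]  [1,2]  [2,3]  [3,5]  [6,8]  [4,9]  [5,10]  [10,11]  [13,15]  [15,16]  [21,22]
[0,1] uncovered → point at 1; [2,3] uncovered → point at 3; [6,8] uncovered → point at 8; [10,11] uncovered → point at 11; [13,15] uncovered → point at 15; [21,22] uncovered → point at 22.
Points: 1, 3, 8, 11, 15, 22 (6 total).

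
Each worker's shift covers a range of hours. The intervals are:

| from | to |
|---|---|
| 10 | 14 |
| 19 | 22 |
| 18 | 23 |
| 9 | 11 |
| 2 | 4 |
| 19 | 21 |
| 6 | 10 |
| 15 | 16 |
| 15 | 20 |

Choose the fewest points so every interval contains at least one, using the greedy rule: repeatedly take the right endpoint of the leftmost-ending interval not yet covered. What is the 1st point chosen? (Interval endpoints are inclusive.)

Sorted: [2,4] [6,10] [9,11] [10,14] [15,16] [15,20] [19,21] [19,22] [18,23]
{[2,4]} hit by 4; {[6,10],[9,11],[10,14]} hit by 10; {[15,16],[15,20]} hit by 16; {[19,21],[19,22],[18,23]} hit by 21.
Points: 4, 10, 16, 21 (4 total).

4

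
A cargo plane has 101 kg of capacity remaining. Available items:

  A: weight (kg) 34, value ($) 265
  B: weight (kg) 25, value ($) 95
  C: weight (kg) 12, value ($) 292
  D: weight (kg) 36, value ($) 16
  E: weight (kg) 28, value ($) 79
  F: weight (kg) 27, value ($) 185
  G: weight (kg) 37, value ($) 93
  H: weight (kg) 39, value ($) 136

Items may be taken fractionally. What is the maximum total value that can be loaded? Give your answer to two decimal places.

Order: C (292/12=24.33) > A (265/34=7.79) > F (185/27=6.85) > B (95/25=3.80) > H (136/39=3.49) > E (79/28=2.82) > G (93/37=2.51) > D (16/36=0.44)
Fill: take C (12 @ 292) → take A (34 @ 265) → take F (27 @ 185) → take B (25 @ 95) → take 3/39 of H → 10.46; 101/101 used.
Total value = 847.46

847.46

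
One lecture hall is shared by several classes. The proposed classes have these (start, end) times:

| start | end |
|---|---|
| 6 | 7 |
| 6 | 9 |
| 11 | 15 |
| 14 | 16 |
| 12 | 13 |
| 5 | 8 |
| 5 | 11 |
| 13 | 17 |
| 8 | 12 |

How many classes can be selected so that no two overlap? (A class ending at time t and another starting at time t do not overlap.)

4

Sort by end time and greedily take each interval whose start is ≥ the last chosen end.
By end time: (6,7), (5,8), (6,9), (5,11), (8,12), (12,13), (11,15), (14,16), (13,17).
Pick (6,7); next start ≥ 7 → (8,12); next start ≥ 12 → (12,13); next start ≥ 13 → (14,16).
Selected 4 classes.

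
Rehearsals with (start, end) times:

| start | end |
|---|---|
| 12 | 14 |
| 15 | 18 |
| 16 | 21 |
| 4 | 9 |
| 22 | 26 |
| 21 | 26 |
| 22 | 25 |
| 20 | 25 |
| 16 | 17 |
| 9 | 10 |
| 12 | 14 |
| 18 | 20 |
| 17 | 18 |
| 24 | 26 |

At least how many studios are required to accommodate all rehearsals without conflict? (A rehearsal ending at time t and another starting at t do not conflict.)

5

The answer is the maximum number of intervals overlapping at any instant.
starts: [4, 9, 12, 12, 15, 16, 16, 17, 18, 20, 21, 22, 22, 24]
ends:   [9, 10, 14, 14, 17, 18, 18, 20, 21, 25, 25, 26, 26, 26]
s4→1 e9→0 s9→1 e10→0 s12→1 s12→2 e14→1 e14→0 s15→1 s16→2 s16→3 e17→2 s17→3 e18→2 e18→1 s18→2 e20→1 s20→2 e21→1 s21→2 s22→3 s22→4 s24→5  — peak 5.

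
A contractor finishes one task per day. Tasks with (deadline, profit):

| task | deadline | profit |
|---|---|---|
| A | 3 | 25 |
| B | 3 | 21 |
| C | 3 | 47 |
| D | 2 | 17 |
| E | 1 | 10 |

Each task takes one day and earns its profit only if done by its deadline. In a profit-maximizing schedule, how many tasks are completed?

3

By profit: C(d3,47), A(d3,25), B(d3,21), D(d2,17), E(d1,10)
C→slot 3; A→slot 2; B→slot 1; D skipped; E skipped.
3 of 5 scheduled.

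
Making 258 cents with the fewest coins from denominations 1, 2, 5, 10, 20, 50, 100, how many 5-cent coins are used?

258 = 2×100 + 1×50 + 1×5 + 1×2 + 1×1
Count of 5: 1

1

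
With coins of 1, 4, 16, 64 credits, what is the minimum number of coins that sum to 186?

9

Greedy: take as many of the largest coin as possible, then repeat with the remainder.
186 − 2×64→58 − 3×16→10 − 2×4→2 − 2×1→0
Total coins = 2 + 3 + 2 + 2 = 9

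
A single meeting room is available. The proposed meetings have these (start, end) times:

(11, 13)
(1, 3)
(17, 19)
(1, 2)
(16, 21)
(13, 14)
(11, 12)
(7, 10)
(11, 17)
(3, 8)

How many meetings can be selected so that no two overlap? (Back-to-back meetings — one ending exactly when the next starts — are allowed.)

5

Sort by end time and greedily take each interval whose start is ≥ the last chosen end.
Sorted by end: (1,2)  (1,3)  (3,8)  (7,10)  (11,12)  (11,13)  (13,14)  (11,17)  (17,19)  (16,21)
take (1,2); take (3,8); take (11,12); skip (11,13); take (13,14); take (17,19).
Selected 5 meetings.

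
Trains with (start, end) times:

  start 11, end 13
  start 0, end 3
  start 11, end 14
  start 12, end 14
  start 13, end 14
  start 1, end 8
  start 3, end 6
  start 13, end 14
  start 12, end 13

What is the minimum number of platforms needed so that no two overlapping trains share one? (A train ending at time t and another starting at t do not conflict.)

Count concurrent intervals with a sweep; the peak is the room count.
Events (time:±→running): 0:+→1 1:+→2 3:-→1 3:+→2 6:-→1 8:-→0 11:+→1 11:+→2 12:+→3 12:+→4 … peak 4.

4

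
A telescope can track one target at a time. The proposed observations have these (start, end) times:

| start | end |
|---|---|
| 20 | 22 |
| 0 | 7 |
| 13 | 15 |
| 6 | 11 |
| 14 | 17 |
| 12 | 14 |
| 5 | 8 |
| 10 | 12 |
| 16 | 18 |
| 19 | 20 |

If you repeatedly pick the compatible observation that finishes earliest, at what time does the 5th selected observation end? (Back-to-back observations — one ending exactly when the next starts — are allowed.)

Sort by end time and greedily take each interval whose start is ≥ the last chosen end.
Sorted by end: (0,7)  (5,8)  (6,11)  (10,12)  (12,14)  (13,15)  (14,17)  (16,18)  (19,20)  (20,22)
take (0,7); skip (5,8); take (10,12); take (12,14); skip (13,15); take (14,17); skip (16,18); take (19,20); take (20,22).
Selected: (0,7) (10,12) (12,14) (14,17) (19,20) (20,22)

20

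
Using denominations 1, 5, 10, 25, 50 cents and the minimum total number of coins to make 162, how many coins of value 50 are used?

162 = 3×50 + 1×10 + 2×1
Count of 50: 3

3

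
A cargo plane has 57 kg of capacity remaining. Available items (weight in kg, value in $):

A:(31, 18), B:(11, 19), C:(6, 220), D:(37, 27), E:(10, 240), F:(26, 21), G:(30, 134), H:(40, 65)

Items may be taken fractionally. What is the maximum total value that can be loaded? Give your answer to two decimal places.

Greedy by value/weight ratio, highest first.
Ratios (sorted): C 36.67, E 24.00, G 4.47, B 1.73, H 1.62, F 0.81, D 0.73, A 0.58
take C (6 @ 220); take E (10 @ 240); take G (30 @ 134); take B (11 @ 19). Capacity used 57/57.
Total value = 613.00

613.00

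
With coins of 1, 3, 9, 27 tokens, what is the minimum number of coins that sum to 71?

71 − 2×27→17 − 1×9→8 − 2×3→2 − 2×1→0
Total coins = 2 + 1 + 2 + 2 = 7

7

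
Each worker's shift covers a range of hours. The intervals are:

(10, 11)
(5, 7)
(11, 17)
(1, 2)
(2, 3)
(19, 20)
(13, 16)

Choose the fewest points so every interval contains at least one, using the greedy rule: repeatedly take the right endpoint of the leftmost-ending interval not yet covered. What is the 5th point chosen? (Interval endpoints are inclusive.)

20

Process intervals by earliest right end; each time one isn't hit yet, stab at its right endpoint.
Sorted: [1,2] [2,3] [5,7] [10,11] [13,16] [11,17] [19,20]
{[1,2],[2,3]} hit by 2; {[5,7]} hit by 7; {[10,11]} hit by 11; {[13,16],[11,17]} hit by 16; {[19,20]} hit by 20.
Points: 2, 7, 11, 16, 20 (5 total).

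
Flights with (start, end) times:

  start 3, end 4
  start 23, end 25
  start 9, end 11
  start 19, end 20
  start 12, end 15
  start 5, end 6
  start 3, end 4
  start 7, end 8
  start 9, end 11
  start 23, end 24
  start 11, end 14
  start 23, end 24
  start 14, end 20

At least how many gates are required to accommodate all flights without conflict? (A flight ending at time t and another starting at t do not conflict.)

3

Count concurrent intervals with a sweep; the peak is the room count.
starts: [3, 3, 5, 7, 9, 9, 11, 12, 14, 19, 23, 23, 23]
ends:   [4, 4, 6, 8, 11, 11, 14, 15, 20, 20, 24, 24, 25]
s3→1 s3→2 e4→1 e4→0 s5→1 e6→0 s7→1 e8→0 s9→1 s9→2 e11→1 e11→0 s11→1 s12→2 e14→1 s14→2 e15→1 s19→2 e20→1 e20→0 s23→1 s23→2 s23→3  — peak 3.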